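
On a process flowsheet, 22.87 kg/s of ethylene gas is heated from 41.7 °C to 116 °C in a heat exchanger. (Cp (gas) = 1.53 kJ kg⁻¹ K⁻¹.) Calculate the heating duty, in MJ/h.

Q = 9360 MJ/h

Q = ṁ·Cp·ΔT = 22.87 × 1.53 × (116 − 41.7) = 2599.8 kJ/s
Heating duty = 9359.4 MJ/h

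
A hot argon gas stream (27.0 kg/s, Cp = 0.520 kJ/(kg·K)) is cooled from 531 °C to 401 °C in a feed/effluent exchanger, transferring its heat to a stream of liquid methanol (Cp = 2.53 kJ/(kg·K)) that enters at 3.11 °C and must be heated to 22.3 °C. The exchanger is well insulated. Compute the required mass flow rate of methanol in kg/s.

Heat released by hot stream: Q = 27.0 × 0.520 × (531 − 401) = 1825.2 kJ/s
Energy balance on cold side (adiabatic exchanger): Q = ṁ_c·Cp_c·(T_c,out − T_c,in)
ṁ_c = 1825.2 / [2.53 × (22.3 − 3.11)] = 37.594 kg/s

ṁ_c = 37.6 kg/s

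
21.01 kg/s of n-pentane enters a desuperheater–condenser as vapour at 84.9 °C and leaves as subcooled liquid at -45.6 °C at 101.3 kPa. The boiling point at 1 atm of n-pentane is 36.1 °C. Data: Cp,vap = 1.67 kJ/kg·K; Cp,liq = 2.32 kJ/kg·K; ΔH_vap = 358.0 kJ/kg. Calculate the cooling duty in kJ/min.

Q_c = 793000 kJ/min

vapour 84.9→36.1 °C: -81.496 kJ/kg
condensation at 36.1 °C: -358 kJ/kg
liquid 36.1→-45.6 °C: -189.54 kJ/kg
Δh = -81.496 + -358 + -189.54 = -629.04 kJ/kg
Q = ṁ·Δh = 21.01 kg/s × -629.04 kJ/kg = -13216 kJ/s
|Q| = 13216 kW = 792970 kJ/min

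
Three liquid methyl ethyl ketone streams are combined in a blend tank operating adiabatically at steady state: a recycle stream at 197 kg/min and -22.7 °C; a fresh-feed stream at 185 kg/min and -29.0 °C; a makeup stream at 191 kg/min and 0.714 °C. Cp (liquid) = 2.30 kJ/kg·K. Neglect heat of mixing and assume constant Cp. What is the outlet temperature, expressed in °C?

Adiabatic, steady state ⇒ Σ ṁᵢCp,ᵢ(T_out − Tᵢ) = 0
T_out = Σ ṁᵢCp,ᵢTᵢ / Σ ṁᵢCp,ᵢ
      = -22311 / 1317.9 = -16.929 °C

T_out = -16.9 °C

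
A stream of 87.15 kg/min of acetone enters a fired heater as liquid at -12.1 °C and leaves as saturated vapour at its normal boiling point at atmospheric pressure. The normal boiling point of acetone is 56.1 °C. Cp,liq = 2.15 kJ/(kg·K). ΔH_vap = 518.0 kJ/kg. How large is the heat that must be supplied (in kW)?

liquid -12.1→56.1 °C: 146.63 kJ/kg
vaporisation at 56.1 °C: 518 kJ/kg
Δh = 146.63 + 518 = 664.63 kJ/kg
Q = ṁ·Δh = 87.15 kg/min × 664.63 kJ/kg = 57923 kJ/min
|Q| = 965.38 kW

Q = 965 kW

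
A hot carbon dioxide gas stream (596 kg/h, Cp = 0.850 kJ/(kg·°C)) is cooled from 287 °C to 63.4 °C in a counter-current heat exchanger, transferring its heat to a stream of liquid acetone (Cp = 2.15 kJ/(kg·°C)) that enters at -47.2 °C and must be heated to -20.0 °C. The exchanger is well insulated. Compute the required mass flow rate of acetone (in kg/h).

Heat released by hot stream: Q = 596 × 0.850 × (287 − 63.4) = 113280 kJ/h
Energy balance on cold side (adiabatic exchanger): Q = ṁ_c·Cp_c·(T_c,out − T_c,in)
ṁ_c = 113280 / [2.15 × (-20.0 − -47.2)] = 1937 kg/h

ṁ_c = 1940 kg/h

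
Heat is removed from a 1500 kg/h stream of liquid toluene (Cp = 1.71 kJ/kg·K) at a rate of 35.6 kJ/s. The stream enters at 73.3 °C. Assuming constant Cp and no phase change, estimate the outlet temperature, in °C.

T_out = 23.3 °C

Q = 35.6 kJ/s = 128160 kJ/h
ΔT = Q/(ṁ·Cp) = 128160/(1500×1.71) = 49.965 K
T_out = 73.3 − 49.965 = 23.335 °C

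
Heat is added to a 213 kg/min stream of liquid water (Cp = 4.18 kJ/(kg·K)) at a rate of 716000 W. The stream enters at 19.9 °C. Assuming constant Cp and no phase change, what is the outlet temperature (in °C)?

T_out = 68.2 °C

Q = 716000 W = 42960 kJ/min
ΔT = Q/(ṁ·Cp) = 42960/(213×4.18) = 48.251 K
T_out = 19.9 + 48.251 = 68.151 °C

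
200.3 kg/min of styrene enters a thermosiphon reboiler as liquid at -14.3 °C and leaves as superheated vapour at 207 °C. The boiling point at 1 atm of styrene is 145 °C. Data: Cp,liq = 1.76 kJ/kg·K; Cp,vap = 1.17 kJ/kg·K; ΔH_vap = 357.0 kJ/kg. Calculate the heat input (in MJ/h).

liquid -14.3→145 °C: 280.37 kJ/kg
vaporisation at 145 °C: 357 kJ/kg
vapour 145→207 °C: 72.54 kJ/kg
Δh = 280.37 + 357 + 72.54 = 709.91 kJ/kg
Q = ṁ·Δh = 200.3 kg/min × 709.91 kJ/kg = 142190 kJ/min
|Q| = 2369.9 kW = 8531.7 MJ/h

Q = 8530 MJ/h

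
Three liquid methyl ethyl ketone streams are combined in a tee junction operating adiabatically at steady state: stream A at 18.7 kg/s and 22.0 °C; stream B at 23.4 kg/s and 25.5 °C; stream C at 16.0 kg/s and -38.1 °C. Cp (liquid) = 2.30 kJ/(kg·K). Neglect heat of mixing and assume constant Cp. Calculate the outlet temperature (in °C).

No heat crosses the boundary, so H_out = H_in.
Σ ṁᵢCp,ᵢTᵢ = 18.7×2.30×22.0 + 23.4×2.30×25.5 + 16.0×2.30×-38.1 = 916.55
Σ ṁᵢCp,ᵢ = 18.7×2.30 + 23.4×2.30 + 16.0×2.30 = 133.63
T_out = 916.55 / 133.63 = 6.8589 °C

T_out = 6.86 °C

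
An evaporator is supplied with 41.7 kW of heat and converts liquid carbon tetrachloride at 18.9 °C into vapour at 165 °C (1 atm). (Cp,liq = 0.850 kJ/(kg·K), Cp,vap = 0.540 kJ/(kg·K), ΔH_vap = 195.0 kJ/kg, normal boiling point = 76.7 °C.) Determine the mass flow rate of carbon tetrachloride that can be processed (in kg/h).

Δh = 0.850×(76.7−18.9) + 195.0 + 0.540×(165−76.7) = 291.81 kJ/kg
Q = 41.7 kW = 41.7 kJ/s = 150120 kJ/h
ṁ = Q/Δh = 150120 / 291.81 = 514.44 kg/h

ṁ = 514 kg/h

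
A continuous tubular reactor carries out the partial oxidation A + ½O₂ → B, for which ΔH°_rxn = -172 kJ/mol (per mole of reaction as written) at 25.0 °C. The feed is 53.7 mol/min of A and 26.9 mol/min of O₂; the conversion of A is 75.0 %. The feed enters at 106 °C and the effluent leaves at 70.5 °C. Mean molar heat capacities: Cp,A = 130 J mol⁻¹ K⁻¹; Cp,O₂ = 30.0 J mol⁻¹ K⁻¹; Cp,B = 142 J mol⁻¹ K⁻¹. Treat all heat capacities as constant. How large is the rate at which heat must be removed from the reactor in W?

Extent of reaction ξ = 0.750 × 53.7 = 40.275 mol/min
Reaction term: ξ·ΔH°_rxn = 40.275 × -172 = -6927.3 kJ/min
Sensible, feed 106→25 °C: -630.83 kJ/min
Outlet flows (mol/min): A 13.425, O₂ 6.7625, B 40.275
Sensible, products 25→70.5 °C: 348.86 kJ/min
Q = ΔH = -7209.3 kJ/min = -120.15 kW
Heat removed = 120150 W

Q_out = 120000 W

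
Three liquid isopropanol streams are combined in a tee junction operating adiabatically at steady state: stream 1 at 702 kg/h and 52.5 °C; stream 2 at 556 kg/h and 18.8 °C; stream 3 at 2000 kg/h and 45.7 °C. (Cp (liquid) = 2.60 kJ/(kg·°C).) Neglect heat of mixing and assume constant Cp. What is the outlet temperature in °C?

T_out = 42.6 °C

Energy balance with Q = 0: Σ ṁᵢCp,ᵢ(T_out − Tᵢ) = 0
T_out = Σ ṁᵢCp,ᵢTᵢ / Σ ṁᵢCp,ᵢ
      = 360640 / 8470.8 = 42.575 °C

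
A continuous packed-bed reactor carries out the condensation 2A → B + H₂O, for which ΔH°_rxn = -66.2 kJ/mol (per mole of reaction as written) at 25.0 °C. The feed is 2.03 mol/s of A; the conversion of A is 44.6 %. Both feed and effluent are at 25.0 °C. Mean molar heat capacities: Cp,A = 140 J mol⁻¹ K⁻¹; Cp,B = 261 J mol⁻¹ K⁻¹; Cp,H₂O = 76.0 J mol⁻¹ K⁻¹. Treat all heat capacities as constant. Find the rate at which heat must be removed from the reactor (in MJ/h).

Extent of reaction ξ = 0.446 × 2.03 / 2 = 0.45269 mol/s
Reaction term: ξ·ΔH°_rxn = 0.45269 × -66.2 = -29.968 kJ/s
Q = ΔH = -29.968 kJ/s = -29.968 kW
Heat removed = 107.89 MJ/h

Q_out = 108 MJ/h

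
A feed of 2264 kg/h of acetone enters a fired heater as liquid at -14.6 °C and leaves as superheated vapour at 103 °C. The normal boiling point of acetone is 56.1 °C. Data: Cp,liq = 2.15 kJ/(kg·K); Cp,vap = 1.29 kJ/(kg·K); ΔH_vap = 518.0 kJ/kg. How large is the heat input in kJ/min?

liquid -14.6→56.1 °C: 152 kJ/kg
vaporisation at 56.1 °C: 518 kJ/kg
vapour 56.1→103 °C: 60.501 kJ/kg
Δh = 152 + 518 + 60.501 = 730.51 kJ/kg
Q = ṁ·Δh = 2264 kg/h × 730.51 kJ/kg = 1.6539e+06 kJ/h
|Q| = 459.41 kW = 27564 kJ/min

Q = 27600 kJ/min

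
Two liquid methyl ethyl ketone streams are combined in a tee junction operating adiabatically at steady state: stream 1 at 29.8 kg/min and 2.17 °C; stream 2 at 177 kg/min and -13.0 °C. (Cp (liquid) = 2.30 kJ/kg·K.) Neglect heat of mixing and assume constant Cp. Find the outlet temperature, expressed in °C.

Energy balance with Q = 0: Σ ṁᵢCp,ᵢ(T_out − Tᵢ) = 0
T_out = Σ ṁᵢCp,ᵢTᵢ / Σ ṁᵢCp,ᵢ
      = -5143.6 / 475.64 = -10.814 °C

T_out = -10.8 °C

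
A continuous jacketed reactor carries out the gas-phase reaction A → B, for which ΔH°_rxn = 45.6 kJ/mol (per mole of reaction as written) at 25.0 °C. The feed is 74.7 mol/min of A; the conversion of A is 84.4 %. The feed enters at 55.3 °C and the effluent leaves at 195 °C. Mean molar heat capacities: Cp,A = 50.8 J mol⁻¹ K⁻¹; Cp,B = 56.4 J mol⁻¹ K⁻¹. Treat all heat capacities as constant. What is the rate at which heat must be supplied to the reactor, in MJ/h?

Q_in = 208 MJ/h

Extent of reaction ξ = 0.844 × 74.7 = 63.047 mol/min
Reaction term: ξ·ΔH°_rxn = 63.047 × 45.6 = 2874.9 kJ/min
Sensible, feed 55.3→25 °C: -114.98 kJ/min
Outlet flows (mol/min): A 11.653, B 63.047
Sensible, products 25→195 °C: 705.13 kJ/min
Q = ΔH = 3465.1 kJ/min = 57.751 kW
Heat supplied = 207.9 MJ/h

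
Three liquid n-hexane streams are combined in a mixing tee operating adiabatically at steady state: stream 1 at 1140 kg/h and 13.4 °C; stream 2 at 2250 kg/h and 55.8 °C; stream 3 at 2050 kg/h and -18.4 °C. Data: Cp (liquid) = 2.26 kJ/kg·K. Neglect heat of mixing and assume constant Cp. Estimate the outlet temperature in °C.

T_out = 19.0 °C

Adiabatic, steady state ⇒ Σ ṁᵢCp,ᵢ(T_out − Tᵢ) = 0
T_out = Σ ṁᵢCp,ᵢTᵢ / Σ ṁᵢCp,ᵢ
      = 233020 / 12294 = 18.953 °C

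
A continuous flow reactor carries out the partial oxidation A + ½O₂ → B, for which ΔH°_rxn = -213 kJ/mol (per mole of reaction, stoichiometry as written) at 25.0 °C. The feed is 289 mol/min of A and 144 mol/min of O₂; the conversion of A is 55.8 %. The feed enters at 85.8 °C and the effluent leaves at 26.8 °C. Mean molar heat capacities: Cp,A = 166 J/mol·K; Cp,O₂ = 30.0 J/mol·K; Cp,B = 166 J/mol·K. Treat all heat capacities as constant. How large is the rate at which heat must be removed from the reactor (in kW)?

Q_out = 624 kW

Extent of reaction ξ = 0.558 × 289 = 161.26 mol/min
Reaction term: ξ·ΔH°_rxn = 161.26 × -213 = -34349 kJ/min
Sensible, feed 85.8→25 °C: -3179.5 kJ/min
Outlet flows (mol/min): A 127.74, O₂ 63.369, B 161.26
Sensible, products 25→26.8 °C: 89.775 kJ/min
Q = ΔH = -37439 kJ/min = -623.98 kW
Heat removed = 623.98 kW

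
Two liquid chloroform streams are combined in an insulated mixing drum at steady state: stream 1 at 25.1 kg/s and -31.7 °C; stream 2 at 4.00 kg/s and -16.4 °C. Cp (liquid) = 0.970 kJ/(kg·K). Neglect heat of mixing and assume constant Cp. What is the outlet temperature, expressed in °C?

Energy balance with Q = 0: Σ ṁᵢCp,ᵢ(T_out − Tᵢ) = 0
Σ ṁᵢCp,ᵢTᵢ = 25.1×0.970×-31.7 + 4.00×0.970×-16.4 = -835.43
Σ ṁᵢCp,ᵢ = 25.1×0.970 + 4.00×0.970 = 28.227
T_out = -835.43 / 28.227 = -29.597 °C

T_out = -29.6 °C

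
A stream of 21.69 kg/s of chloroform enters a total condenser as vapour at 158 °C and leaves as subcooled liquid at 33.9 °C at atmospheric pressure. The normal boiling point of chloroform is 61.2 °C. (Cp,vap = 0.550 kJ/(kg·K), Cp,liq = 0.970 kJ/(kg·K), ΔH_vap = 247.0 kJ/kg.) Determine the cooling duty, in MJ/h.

vapour 158→61.2 °C: -53.24 kJ/kg
condensation at 61.2 °C: -247 kJ/kg
liquid 61.2→33.9 °C: -26.481 kJ/kg
Δh = -53.24 + -247 + -26.481 = -326.72 kJ/kg
Q = ṁ·Δh = 21.69 kg/s × -326.72 kJ/kg = -7086.6 kJ/s
|Q| = 7086.6 kW = 25512 MJ/h

Q_c = 25500 MJ/h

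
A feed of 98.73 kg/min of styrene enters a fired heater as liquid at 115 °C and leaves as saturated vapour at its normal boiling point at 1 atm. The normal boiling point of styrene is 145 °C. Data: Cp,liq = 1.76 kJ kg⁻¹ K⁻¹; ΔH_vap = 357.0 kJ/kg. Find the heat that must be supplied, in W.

Q = 674000 W

liquid 115→145 °C: 52.8 kJ/kg
vaporisation at 145 °C: 357 kJ/kg
Δh = 52.8 + 357 = 409.8 kJ/kg
Q = ṁ·Δh = 98.73 kg/min × 409.8 kJ/kg = 40460 kJ/min
|Q| = 674.33 kW = 674330 W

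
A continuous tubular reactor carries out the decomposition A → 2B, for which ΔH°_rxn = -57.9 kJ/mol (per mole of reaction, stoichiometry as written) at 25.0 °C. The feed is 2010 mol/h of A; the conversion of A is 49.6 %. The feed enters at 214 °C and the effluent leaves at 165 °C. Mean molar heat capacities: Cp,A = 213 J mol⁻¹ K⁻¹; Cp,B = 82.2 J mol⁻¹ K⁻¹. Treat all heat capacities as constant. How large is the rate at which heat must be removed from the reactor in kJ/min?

Q_out = 1420 kJ/min

Extent of reaction ξ = 0.496 × 2010 = 996.96 mol/h
Reaction term: ξ·ΔH°_rxn = 996.96 × -57.9 = -57724 kJ/h
Sensible, feed 214→25 °C: -80917 kJ/h
Outlet flows (mol/h): A 1013, B 1993.9
Sensible, products 25→165 °C: 53155 kJ/h
Q = ΔH = -85486 kJ/h = -23.746 kW
Heat removed = 1424.8 kJ/min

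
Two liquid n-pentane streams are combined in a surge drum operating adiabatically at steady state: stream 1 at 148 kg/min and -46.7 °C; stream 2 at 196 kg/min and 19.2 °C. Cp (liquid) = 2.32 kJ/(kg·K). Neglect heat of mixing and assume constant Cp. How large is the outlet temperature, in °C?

T_out = -9.15 °C

No heat crosses the boundary, so H_out = H_in.
Σ ṁᵢCp,ᵢTᵢ = 148×2.32×-46.7 + 196×2.32×19.2 = -7304.3
Σ ṁᵢCp,ᵢ = 148×2.32 + 196×2.32 = 798.08
T_out = -7304.3 / 798.08 = -9.1523 °C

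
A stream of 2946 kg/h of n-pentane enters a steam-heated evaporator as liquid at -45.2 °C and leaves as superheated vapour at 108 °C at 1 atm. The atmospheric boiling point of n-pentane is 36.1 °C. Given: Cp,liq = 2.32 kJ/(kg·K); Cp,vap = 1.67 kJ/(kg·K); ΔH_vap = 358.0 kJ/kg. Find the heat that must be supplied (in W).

Q = 546000 W

liquid -45.2→36.1 °C: 188.62 kJ/kg
vaporisation at 36.1 °C: 358 kJ/kg
vapour 36.1→108 °C: 120.07 kJ/kg
Δh = 188.62 + 358 + 120.07 = 666.69 kJ/kg
Q = ṁ·Δh = 2946 kg/h × 666.69 kJ/kg = 1.9641e+06 kJ/h
|Q| = 545.57 kW = 545570 W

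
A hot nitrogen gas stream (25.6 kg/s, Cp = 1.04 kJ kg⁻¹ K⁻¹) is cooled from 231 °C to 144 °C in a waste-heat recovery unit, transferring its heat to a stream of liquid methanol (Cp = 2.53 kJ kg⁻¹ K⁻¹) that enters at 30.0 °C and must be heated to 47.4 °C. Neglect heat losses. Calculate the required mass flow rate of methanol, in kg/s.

Heat released by hot stream: Q = 25.6 × 1.04 × (231 − 144) = 2316.3 kJ/s
Energy balance on cold side (adiabatic exchanger): Q = ṁ_c·Cp_c·(T_c,out − T_c,in)
ṁ_c = 2316.3 / [2.53 × (47.4 − 30.0)] = 52.617 kg/s

ṁ_c = 52.6 kg/s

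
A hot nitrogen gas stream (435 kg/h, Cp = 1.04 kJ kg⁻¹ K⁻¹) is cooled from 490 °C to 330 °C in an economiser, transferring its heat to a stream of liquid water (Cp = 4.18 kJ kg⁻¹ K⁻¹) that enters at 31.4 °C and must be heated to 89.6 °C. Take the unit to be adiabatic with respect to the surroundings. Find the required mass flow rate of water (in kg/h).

ṁ_c = 298 kg/h

Heat released by hot stream: Q = 435 × 1.04 × (490 − 330) = 72384 kJ/h
Energy balance on cold side (adiabatic exchanger): Q = ṁ_c·Cp_c·(T_c,out − T_c,in)
ṁ_c = 72384 / [4.18 × (89.6 − 31.4)] = 297.54 kg/h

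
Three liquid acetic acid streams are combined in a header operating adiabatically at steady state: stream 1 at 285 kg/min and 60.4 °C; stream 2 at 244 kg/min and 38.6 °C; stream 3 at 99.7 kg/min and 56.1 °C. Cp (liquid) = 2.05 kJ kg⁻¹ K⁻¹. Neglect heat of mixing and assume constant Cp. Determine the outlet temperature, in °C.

T_out = 51.3 °C

Energy balance with Q = 0: Σ ṁᵢCp,ᵢ(T_out − Tᵢ) = 0
Σ ṁᵢCp,ᵢTᵢ = 285×2.05×60.4 + 244×2.05×38.6 + 99.7×2.05×56.1 = 66062
Σ ṁᵢCp,ᵢ = 285×2.05 + 244×2.05 + 99.7×2.05 = 1288.8
T_out = 66062 / 1288.8 = 51.257 °C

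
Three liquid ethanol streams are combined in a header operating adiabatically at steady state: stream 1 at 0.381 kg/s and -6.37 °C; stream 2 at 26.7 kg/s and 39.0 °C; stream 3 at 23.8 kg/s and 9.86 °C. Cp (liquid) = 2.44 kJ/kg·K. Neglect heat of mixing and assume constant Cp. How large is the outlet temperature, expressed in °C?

T_out = 25.0 °C

No heat crosses the boundary, so H_out = H_in.
T_out = Σ ṁᵢCp,ᵢTᵢ / Σ ṁᵢCp,ᵢ
      = 3107.4 / 124.15 = 25.03 °C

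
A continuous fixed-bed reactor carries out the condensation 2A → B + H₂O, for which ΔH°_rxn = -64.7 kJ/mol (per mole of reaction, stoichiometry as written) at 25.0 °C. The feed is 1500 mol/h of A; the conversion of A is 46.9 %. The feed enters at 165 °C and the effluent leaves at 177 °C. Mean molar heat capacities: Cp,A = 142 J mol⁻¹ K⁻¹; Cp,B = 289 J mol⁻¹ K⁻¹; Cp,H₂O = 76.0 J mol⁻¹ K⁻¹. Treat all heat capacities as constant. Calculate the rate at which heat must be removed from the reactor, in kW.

Extent of reaction ξ = 0.469 × 1500 / 2 = 351.75 mol/h
Reaction term: ξ·ΔH°_rxn = 351.75 × -64.7 = -22758 kJ/h
Sensible, feed 165→25 °C: -29820 kJ/h
Outlet flows (mol/h): A 796.5, B 351.75, H₂O 351.75
Sensible, products 25→177 °C: 36707 kJ/h
Q = ΔH = -15871 kJ/h = -4.4087 kW
Heat removed = 4.4087 kW

Q_out = 4.41 kW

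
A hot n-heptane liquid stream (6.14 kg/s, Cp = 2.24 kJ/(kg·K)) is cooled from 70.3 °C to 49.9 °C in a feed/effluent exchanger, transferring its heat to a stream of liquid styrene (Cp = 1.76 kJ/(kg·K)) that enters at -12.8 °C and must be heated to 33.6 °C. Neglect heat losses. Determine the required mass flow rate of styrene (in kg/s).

ṁ_c = 3.44 kg/s

Heat released by hot stream: Q = 6.14 × 2.24 × (70.3 − 49.9) = 280.57 kJ/s
Energy balance on cold side (adiabatic exchanger): Q = ṁ_c·Cp_c·(T_c,out − T_c,in)
ṁ_c = 280.57 / [1.76 × (33.6 − -12.8)] = 3.4357 kg/s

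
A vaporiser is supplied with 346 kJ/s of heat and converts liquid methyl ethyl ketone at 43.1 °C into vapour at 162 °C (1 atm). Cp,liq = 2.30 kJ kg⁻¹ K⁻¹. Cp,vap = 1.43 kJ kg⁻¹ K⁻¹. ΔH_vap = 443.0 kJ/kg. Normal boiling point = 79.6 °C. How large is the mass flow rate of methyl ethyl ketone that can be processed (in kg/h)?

Δh = 2.30×(79.6−43.1) + 443.0 + 1.43×(162−79.6) = 644.78 kJ/kg
Q = 346 kJ/s = 346 kJ/s = 1.2456e+06 kJ/h
ṁ = Q/Δh = 1.2456e+06 / 644.78 = 1931.8 kg/h

ṁ = 1930 kg/h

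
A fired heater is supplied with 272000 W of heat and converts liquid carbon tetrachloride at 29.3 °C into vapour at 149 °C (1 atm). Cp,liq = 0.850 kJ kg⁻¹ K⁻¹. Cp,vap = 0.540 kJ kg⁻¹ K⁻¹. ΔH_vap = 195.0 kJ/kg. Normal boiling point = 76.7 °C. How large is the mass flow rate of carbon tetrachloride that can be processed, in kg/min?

ṁ = 59.5 kg/min

Δh = 0.850×(76.7−29.3) + 195.0 + 0.540×(149−76.7) = 274.33 kJ/kg
Q = 272000 W = 272 kJ/s = 16320 kJ/min
ṁ = Q/Δh = 16320 / 274.33 = 59.49 kg/min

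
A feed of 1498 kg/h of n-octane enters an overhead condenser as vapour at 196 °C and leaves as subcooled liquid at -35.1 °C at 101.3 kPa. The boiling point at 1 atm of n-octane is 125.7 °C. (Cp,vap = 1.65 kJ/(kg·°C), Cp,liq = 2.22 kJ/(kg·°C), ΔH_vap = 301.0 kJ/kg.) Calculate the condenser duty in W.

vapour 196→125.7 °C: -115.99 kJ/kg
condensation at 125.7 °C: -301 kJ/kg
liquid 125.7→-35.1 °C: -356.98 kJ/kg
Δh = -115.99 + -301 + -356.98 = -773.97 kJ/kg
Q = ṁ·Δh = 1498 kg/h × -773.97 kJ/kg = -1.1594e+06 kJ/h
|Q| = 322.06 kW = 322060 W

Q_c = 322000 W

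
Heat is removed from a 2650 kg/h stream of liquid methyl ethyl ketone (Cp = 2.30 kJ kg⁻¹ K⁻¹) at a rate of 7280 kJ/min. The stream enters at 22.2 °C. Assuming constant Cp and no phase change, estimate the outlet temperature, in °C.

T_out = -49.5 °C

Q = 7280 kJ/min = 436800 kJ/h
ΔT = Q/(ṁ·Cp) = 436800/(2650×2.30) = 71.665 K
T_out = 22.2 − 71.665 = -49.465 °C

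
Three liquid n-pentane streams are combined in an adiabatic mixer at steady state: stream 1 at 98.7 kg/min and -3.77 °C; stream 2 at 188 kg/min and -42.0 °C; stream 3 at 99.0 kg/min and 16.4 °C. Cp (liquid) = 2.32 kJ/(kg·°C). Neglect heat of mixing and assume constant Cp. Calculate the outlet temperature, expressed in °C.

T_out = -17.2 °C

No heat crosses the boundary, so H_out = H_in.
Σ ṁᵢCp,ᵢTᵢ = 98.7×2.32×-3.77 + 188×2.32×-42.0 + 99.0×2.32×16.4 = -15415
Σ ṁᵢCp,ᵢ = 98.7×2.32 + 188×2.32 + 99.0×2.32 = 894.82
T_out = -15415 / 894.82 = -17.227 °C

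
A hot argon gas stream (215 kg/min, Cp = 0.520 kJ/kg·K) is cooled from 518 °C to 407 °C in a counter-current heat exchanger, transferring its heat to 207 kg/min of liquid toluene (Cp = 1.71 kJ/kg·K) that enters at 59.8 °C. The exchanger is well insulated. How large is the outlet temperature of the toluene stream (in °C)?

T_c,out = 94.9 °C

Heat released by hot stream: Q = 215 × 0.520 × (518 − 407) = 12410 kJ/min
Energy balance on cold side (adiabatic exchanger): Q = ṁ_c·Cp_c·(T_c,out − T_c,in)
T_c,out = 59.8 + 12410/(207 × 1.71) = 94.859 °C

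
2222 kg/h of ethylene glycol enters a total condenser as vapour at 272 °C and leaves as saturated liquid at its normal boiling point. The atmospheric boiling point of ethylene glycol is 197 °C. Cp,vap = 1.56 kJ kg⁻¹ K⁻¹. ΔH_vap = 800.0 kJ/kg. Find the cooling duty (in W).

Q_c = 566000 W

vapour 272→197 °C: -117 kJ/kg
condensation at 197 °C: -800 kJ/kg
Δh = -117 + -800 = -917 kJ/kg
Q = ṁ·Δh = 2222 kg/h × -917 kJ/kg = -2.0376e+06 kJ/h
|Q| = 565.99 kW = 565990 W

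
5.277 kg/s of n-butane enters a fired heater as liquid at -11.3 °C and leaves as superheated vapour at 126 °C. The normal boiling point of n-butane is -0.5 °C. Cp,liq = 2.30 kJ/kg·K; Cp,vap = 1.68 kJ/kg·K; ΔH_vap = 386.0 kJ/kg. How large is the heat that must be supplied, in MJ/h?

liquid -11.3→-0.5 °C: 24.84 kJ/kg
vaporisation at -0.5 °C: 386 kJ/kg
vapour -0.5→126 °C: 212.52 kJ/kg
Δh = 24.84 + 386 + 212.52 = 623.36 kJ/kg
Q = ṁ·Δh = 5.277 kg/s × 623.36 kJ/kg = 3289.5 kJ/s
|Q| = 3289.5 kW = 11842 MJ/h

Q = 11800 MJ/h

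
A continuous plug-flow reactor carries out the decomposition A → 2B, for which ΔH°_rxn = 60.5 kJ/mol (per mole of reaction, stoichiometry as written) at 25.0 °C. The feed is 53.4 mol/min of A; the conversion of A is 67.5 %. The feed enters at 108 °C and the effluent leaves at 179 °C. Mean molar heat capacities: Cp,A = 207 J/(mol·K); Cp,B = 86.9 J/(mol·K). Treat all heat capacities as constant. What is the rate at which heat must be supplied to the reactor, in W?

Q_in = 46400 W

Extent of reaction ξ = 0.675 × 53.4 = 36.045 mol/min
Reaction term: ξ·ΔH°_rxn = 36.045 × 60.5 = 2180.7 kJ/min
Sensible, feed 108→25 °C: -917.47 kJ/min
Outlet flows (mol/min): A 17.355, B 72.09
Sensible, products 25→179 °C: 1518 kJ/min
Q = ΔH = 2781.3 kJ/min = 46.354 kW
Heat supplied = 46354 W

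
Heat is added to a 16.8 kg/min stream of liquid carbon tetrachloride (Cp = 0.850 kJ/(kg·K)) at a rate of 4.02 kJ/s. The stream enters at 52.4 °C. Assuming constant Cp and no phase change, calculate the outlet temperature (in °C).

Q = 4.02 kJ/s = 241.2 kJ/min
ΔT = Q/(ṁ·Cp) = 241.2/(16.8×0.850) = 16.891 K
T_out = 52.4 + 16.891 = 69.291 °C

T_out = 69.3 °C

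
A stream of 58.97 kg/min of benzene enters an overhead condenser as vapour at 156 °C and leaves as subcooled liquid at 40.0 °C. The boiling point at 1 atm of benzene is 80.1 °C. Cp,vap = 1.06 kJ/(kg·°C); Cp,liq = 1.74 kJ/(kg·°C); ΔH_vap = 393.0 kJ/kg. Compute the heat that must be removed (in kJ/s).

vapour 156→80.1 °C: -80.454 kJ/kg
condensation at 80.1 °C: -393 kJ/kg
liquid 80.1→40.0 °C: -69.774 kJ/kg
Δh = -80.454 + -393 + -69.774 = -543.23 kJ/kg
Q = ṁ·Δh = 58.97 kg/min × -543.23 kJ/kg = -32034 kJ/min
|Q| = 533.9 kW

Q_c = 534 kJ/s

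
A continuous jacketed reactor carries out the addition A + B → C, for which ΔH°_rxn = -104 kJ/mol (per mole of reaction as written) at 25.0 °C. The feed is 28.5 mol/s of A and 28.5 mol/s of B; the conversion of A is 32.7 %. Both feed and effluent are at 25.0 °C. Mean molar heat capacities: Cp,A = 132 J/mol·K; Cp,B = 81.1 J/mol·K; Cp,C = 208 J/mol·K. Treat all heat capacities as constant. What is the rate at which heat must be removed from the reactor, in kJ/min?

Extent of reaction ξ = 0.327 × 28.5 = 9.3195 mol/s
Reaction term: ξ·ΔH°_rxn = 9.3195 × -104 = -969.23 kJ/s
Q = ΔH = -969.23 kJ/s = -969.23 kW
Heat removed = 58154 kJ/min

Q_out = 58200 kJ/min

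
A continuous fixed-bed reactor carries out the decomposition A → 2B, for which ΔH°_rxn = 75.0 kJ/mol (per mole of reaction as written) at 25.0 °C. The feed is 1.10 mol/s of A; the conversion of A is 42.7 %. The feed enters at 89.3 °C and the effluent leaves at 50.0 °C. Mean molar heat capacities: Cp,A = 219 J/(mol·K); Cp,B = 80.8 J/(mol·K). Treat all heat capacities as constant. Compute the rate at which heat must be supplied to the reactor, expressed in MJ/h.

Extent of reaction ξ = 0.427 × 1.10 = 0.4697 mol/s
Reaction term: ξ·ΔH°_rxn = 0.4697 × 75.0 = 35.227 kJ/s
Sensible, feed 89.3→25 °C: -15.49 kJ/s
Outlet flows (mol/s): A 0.6303, B 0.9394
Sensible, products 25→50.0 °C: 5.3485 kJ/s
Q = ΔH = 25.086 kJ/s = 25.086 kW
Heat supplied = 90.31 MJ/h

Q_in = 90.3 MJ/h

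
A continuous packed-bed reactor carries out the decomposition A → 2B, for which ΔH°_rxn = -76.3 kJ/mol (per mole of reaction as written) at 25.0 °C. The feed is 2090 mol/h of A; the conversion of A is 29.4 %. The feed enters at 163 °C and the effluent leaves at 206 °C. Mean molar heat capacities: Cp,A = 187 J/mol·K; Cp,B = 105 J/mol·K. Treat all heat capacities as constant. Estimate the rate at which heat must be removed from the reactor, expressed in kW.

Q_out = 7.64 kW

Extent of reaction ξ = 0.294 × 2090 = 614.46 mol/h
Reaction term: ξ·ΔH°_rxn = 614.46 × -76.3 = -46883 kJ/h
Sensible, feed 163→25 °C: -53935 kJ/h
Outlet flows (mol/h): A 1475.5, B 1228.9
Sensible, products 25→206 °C: 73298 kJ/h
Q = ΔH = -27520 kJ/h = -7.6443 kW
Heat removed = 7.6443 kW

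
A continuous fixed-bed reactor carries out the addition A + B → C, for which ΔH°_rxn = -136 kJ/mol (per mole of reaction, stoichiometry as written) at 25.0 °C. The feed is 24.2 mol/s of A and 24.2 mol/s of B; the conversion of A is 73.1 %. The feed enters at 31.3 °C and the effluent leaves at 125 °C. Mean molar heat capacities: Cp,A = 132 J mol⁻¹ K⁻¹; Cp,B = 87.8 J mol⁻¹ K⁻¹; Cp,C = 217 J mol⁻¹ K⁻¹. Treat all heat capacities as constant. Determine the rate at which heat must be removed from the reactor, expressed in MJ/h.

Extent of reaction ξ = 0.731 × 24.2 = 17.69 mol/s
Reaction term: ξ·ΔH°_rxn = 17.69 × -136 = -2405.9 kJ/s
Sensible, feed 31.3→25 °C: -33.511 kJ/s
Outlet flows (mol/s): A 6.5098, B 6.5098, C 17.69
Sensible, products 25→125 °C: 526.96 kJ/s
Q = ΔH = -1912.4 kJ/s = -1912.4 kW
Heat removed = 6884.7 MJ/h

Q_out = 6880 MJ/h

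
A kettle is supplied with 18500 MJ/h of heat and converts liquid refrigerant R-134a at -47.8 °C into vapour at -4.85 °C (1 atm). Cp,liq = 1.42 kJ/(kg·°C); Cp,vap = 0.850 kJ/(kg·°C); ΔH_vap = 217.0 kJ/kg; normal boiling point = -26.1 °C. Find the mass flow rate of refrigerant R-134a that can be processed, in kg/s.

ṁ = 19.3 kg/s

Δh = 1.42×(-26.1−-47.8) + 217.0 + 0.850×(-4.85−-26.1) = 265.88 kJ/kg
Q = 18500 MJ/h = 5138.9 kJ/s = 5138.9 kJ/s
ṁ = Q/Δh = 5138.9 / 265.88 = 19.328 kg/s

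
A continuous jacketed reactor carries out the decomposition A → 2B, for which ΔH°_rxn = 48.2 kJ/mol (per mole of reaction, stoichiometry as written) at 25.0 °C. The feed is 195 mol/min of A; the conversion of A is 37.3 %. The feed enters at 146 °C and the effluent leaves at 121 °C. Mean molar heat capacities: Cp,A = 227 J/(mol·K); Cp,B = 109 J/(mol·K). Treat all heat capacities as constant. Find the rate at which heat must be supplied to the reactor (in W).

Q_in = 38900 W

Extent of reaction ξ = 0.373 × 195 = 72.735 mol/min
Reaction term: ξ·ΔH°_rxn = 72.735 × 48.2 = 3505.8 kJ/min
Sensible, feed 146→25 °C: -5356.1 kJ/min
Outlet flows (mol/min): A 122.27, B 145.47
Sensible, products 25→121 °C: 4186.6 kJ/min
Q = ΔH = 2336.4 kJ/min = 38.939 kW
Heat supplied = 38939 W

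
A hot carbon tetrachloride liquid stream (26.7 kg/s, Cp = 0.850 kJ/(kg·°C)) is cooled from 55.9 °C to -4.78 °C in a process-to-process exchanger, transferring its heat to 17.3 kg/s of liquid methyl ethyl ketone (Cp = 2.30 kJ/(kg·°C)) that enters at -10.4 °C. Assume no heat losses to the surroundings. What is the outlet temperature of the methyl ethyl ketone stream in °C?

Heat released by hot stream: Q = 26.7 × 0.850 × (55.9 − -4.78) = 1377.1 kJ/s
Energy balance on cold side (adiabatic exchanger): Q = ṁ_c·Cp_c·(T_c,out − T_c,in)
T_c,out = -10.4 + 1377.1/(17.3 × 2.30) = 24.21 °C

T_c,out = 24.2 °C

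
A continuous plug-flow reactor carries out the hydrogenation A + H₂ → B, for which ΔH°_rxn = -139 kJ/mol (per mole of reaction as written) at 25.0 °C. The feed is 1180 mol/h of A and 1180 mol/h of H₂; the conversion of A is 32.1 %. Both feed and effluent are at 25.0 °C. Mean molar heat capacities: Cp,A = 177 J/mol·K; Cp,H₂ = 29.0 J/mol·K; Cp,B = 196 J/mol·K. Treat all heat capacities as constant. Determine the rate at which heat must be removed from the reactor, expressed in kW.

Q_out = 14.6 kW

Extent of reaction ξ = 0.321 × 1180 = 378.78 mol/h
Reaction term: ξ·ΔH°_rxn = 378.78 × -139 = -52650 kJ/h
Q = ΔH = -52650 kJ/h = -14.625 kW
Heat removed = 14.625 kW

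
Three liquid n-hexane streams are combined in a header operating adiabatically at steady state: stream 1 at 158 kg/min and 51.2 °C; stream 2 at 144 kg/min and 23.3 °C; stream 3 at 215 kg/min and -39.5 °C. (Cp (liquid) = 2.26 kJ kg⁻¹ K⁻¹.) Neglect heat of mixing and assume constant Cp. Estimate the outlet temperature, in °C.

T_out = 5.71 °C

No heat crosses the boundary, so H_out = H_in.
T_out = Σ ṁᵢCp,ᵢTᵢ / Σ ṁᵢCp,ᵢ
      = 6672.2 / 1168.4 = 5.7104 °C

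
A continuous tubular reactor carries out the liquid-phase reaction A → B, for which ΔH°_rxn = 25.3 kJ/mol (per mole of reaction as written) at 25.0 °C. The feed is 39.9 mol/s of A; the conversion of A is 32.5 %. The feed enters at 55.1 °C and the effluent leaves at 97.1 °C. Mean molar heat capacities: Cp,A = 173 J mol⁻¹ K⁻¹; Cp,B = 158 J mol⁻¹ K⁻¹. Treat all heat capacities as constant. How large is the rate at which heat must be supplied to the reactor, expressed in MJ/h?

Extent of reaction ξ = 0.325 × 39.9 = 12.967 mol/s
Reaction term: ξ·ΔH°_rxn = 12.967 × 25.3 = 328.08 kJ/s
Sensible, feed 55.1→25 °C: -207.77 kJ/s
Outlet flows (mol/s): A 26.932, B 12.967
Sensible, products 25→97.1 °C: 483.66 kJ/s
Q = ΔH = 603.97 kJ/s = 603.97 kW
Heat supplied = 2174.3 MJ/h

Q_in = 2170 MJ/h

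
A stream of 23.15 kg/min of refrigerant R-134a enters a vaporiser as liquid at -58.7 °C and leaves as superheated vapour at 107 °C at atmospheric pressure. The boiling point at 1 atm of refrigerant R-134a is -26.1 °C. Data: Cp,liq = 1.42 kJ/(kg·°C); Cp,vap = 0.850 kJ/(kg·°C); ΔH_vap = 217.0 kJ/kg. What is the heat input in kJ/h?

liquid -58.7→-26.1 °C: 46.292 kJ/kg
vaporisation at -26.1 °C: 217 kJ/kg
vapour -26.1→107 °C: 113.13 kJ/kg
Δh = 46.292 + 217 + 113.13 = 376.43 kJ/kg
Q = ṁ·Δh = 23.15 kg/min × 376.43 kJ/kg = 8714.3 kJ/min
|Q| = 145.24 kW = 522860 kJ/h

Q = 523000 kJ/h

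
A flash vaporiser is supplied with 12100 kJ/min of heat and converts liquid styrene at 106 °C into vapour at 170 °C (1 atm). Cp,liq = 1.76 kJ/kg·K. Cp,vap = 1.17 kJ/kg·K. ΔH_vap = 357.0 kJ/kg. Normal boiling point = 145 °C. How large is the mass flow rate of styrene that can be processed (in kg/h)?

Δh = 1.76×(145−106) + 357.0 + 1.17×(170−145) = 454.89 kJ/kg
Q = 12100 kJ/min = 201.67 kJ/s = 726000 kJ/h
ṁ = Q/Δh = 726000 / 454.89 = 1596 kg/h

ṁ = 1600 kg/h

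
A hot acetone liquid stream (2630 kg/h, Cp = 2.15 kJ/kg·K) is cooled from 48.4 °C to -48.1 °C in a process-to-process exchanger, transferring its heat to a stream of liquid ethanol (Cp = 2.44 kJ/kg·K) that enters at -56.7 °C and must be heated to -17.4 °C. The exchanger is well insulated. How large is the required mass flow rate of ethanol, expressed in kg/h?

Heat released by hot stream: Q = 2630 × 2.15 × (48.4 − -48.1) = 545660 kJ/h
Energy balance on cold side (adiabatic exchanger): Q = ṁ_c·Cp_c·(T_c,out − T_c,in)
ṁ_c = 545660 / [2.44 × (-17.4 − -56.7)] = 5690.4 kg/h

ṁ_c = 5690 kg/h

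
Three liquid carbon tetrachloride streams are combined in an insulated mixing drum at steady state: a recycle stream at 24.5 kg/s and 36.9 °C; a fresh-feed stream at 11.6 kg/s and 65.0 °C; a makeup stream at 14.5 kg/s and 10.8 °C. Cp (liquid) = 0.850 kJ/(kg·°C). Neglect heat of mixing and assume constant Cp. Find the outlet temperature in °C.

No heat crosses the boundary, so H_out = H_in.
T_out = Σ ṁᵢCp,ᵢTᵢ / Σ ṁᵢCp,ᵢ
      = 1542.5 / 43.01 = 35.863 °C

T_out = 35.9 °C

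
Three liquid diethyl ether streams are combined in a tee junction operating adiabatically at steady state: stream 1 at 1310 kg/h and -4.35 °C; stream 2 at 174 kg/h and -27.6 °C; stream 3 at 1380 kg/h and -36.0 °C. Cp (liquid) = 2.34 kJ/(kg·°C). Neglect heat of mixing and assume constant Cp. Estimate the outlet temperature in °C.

No heat crosses the boundary, so H_out = H_in.
Σ ṁᵢCp,ᵢTᵢ = 1310×2.34×-4.35 + 174×2.34×-27.6 + 1380×2.34×-36.0 = -140820
Σ ṁᵢCp,ᵢ = 1310×2.34 + 174×2.34 + 1380×2.34 = 6701.8
T_out = -140820 / 6701.8 = -21.013 °C

T_out = -21.0 °C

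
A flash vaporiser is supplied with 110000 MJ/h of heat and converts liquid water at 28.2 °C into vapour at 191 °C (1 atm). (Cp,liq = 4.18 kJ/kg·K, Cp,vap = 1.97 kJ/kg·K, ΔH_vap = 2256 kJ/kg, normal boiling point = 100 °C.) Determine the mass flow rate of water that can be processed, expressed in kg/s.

ṁ = 11.2 kg/s

Δh = 4.18×(100−28.2) + 2256 + 1.97×(191−100) = 2735.4 kJ/kg
Q = 110000 MJ/h = 30556 kJ/s = 30556 kJ/s
ṁ = Q/Δh = 30556 / 2735.4 = 11.17 kg/s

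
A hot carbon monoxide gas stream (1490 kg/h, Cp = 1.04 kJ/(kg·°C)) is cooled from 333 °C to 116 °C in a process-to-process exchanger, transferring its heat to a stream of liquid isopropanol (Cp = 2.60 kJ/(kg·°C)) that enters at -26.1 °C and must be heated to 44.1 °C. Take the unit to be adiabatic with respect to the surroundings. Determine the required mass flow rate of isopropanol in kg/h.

Heat released by hot stream: Q = 1490 × 1.04 × (333 − 116) = 336260 kJ/h
Energy balance on cold side (adiabatic exchanger): Q = ṁ_c·Cp_c·(T_c,out − T_c,in)
ṁ_c = 336260 / [2.60 × (44.1 − -26.1)] = 1842.3 kg/h

ṁ_c = 1840 kg/h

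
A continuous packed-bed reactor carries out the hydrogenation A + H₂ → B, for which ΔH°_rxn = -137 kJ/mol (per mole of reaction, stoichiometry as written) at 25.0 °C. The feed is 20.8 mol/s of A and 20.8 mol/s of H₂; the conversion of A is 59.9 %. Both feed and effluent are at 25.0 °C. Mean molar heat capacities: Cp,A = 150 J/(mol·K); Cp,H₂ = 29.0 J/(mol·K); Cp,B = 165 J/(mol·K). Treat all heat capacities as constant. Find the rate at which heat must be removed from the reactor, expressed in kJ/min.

Q_out = 102000 kJ/min

Extent of reaction ξ = 0.599 × 20.8 = 12.459 mol/s
Reaction term: ξ·ΔH°_rxn = 12.459 × -137 = -1706.9 kJ/s
Q = ΔH = -1706.9 kJ/s = -1706.9 kW
Heat removed = 102410 kJ/min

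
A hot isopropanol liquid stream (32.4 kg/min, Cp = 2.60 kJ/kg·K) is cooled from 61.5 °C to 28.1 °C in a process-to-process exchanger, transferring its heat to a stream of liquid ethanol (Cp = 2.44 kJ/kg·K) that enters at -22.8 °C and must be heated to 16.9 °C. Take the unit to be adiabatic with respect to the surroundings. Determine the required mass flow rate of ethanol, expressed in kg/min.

Heat released by hot stream: Q = 32.4 × 2.60 × (61.5 − 28.1) = 2813.6 kJ/min
Energy balance on cold side (adiabatic exchanger): Q = ṁ_c·Cp_c·(T_c,out − T_c,in)
ṁ_c = 2813.6 / [2.44 × (16.9 − -22.8)] = 29.046 kg/min

ṁ_c = 29.0 kg/min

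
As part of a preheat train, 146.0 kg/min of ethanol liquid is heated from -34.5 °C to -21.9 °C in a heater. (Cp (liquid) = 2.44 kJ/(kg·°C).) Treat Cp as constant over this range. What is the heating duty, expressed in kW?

Q = ṁ·Cp·ΔT = 146.0 × 2.44 × (-21.9 − -34.5) = 4488.6 kJ/min
Converting: 4488.6 / 60 s = 74.81 kW

Q = 74.8 kW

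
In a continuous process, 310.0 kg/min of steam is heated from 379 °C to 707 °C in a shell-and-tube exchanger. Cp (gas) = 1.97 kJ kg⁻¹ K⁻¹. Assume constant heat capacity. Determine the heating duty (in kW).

Q = 3340 kW

Q = ṁ·Cp·ΔT = 310.0 × 1.97 × (707 − 379) = 200310 kJ/min
Converting: 200310 / 60 s = 3338.5 kW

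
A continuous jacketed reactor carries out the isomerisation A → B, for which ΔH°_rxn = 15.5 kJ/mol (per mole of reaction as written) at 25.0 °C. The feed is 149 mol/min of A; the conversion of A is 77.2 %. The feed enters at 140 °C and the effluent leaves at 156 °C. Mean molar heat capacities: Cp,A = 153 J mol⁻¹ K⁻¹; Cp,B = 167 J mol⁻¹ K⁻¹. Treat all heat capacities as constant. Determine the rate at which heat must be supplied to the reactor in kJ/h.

Extent of reaction ξ = 0.772 × 149 = 115.03 mol/min
Reaction term: ξ·ΔH°_rxn = 115.03 × 15.5 = 1782.9 kJ/min
Sensible, feed 140→25 °C: -2621.7 kJ/min
Outlet flows (mol/min): A 33.972, B 115.03
Sensible, products 25→156 °C: 3197.4 kJ/min
Q = ΔH = 2358.6 kJ/min = 39.311 kW
Heat supplied = 141520 kJ/h

Q_in = 142000 kJ/h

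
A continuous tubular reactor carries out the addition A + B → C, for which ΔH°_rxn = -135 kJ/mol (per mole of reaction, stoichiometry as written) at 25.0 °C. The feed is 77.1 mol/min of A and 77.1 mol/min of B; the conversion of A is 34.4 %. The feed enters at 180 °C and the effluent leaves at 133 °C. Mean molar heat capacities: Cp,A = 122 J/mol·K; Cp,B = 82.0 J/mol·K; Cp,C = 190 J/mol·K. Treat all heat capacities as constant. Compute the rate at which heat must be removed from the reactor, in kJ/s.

Extent of reaction ξ = 0.344 × 77.1 = 26.522 mol/min
Reaction term: ξ·ΔH°_rxn = 26.522 × -135 = -3580.5 kJ/min
Sensible, feed 180→25 °C: -2437.9 kJ/min
Outlet flows (mol/min): A 50.578, B 50.578, C 26.522
Sensible, products 25→133 °C: 1658.6 kJ/min
Q = ΔH = -4359.9 kJ/min = -72.664 kW
Heat removed = 72.664 kJ/s

Q_out = 72.7 kJ/s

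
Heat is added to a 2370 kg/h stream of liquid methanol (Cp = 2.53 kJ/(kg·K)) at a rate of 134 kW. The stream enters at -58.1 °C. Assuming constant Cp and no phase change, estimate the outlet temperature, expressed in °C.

Q = 134 kW = 482400 kJ/h
ΔT = Q/(ṁ·Cp) = 482400/(2370×2.53) = 80.452 K
T_out = -58.1 + 80.452 = 22.352 °C

T_out = 22.4 °C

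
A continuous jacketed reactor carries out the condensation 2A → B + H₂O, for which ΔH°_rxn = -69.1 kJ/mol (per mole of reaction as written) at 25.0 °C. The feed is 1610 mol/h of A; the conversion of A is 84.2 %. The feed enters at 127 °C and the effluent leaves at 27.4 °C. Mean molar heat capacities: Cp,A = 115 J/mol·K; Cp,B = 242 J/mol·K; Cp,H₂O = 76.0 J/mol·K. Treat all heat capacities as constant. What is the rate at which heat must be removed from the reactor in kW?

Q_out = 18.1 kW

Extent of reaction ξ = 0.842 × 1610 / 2 = 677.81 mol/h
Reaction term: ξ·ΔH°_rxn = 677.81 × -69.1 = -46837 kJ/h
Sensible, feed 127→25 °C: -18885 kJ/h
Outlet flows (mol/h): A 254.38, B 677.81, H₂O 677.81
Sensible, products 25→27.4 °C: 587.51 kJ/h
Q = ΔH = -65134 kJ/h = -18.093 kW
Heat removed = 18.093 kW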